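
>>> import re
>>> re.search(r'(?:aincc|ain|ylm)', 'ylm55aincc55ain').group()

'ylm'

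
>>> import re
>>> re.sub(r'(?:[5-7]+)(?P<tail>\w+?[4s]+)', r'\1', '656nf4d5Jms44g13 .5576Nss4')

'nf4dJms44g13 .Nss4'

Pattern: one or more of a character in [5-7] (non-capturing group); then one or more of a word character (lazy), then one or more of one of [4s] (captured as 'tail').
With the lazy modifier that quantifier settles for the fewest repetitions that let the rest of the pattern succeed (the atoms after it are unaffected and can still be greedy).
Matches: at [0:6] → '656nf4'; at [7:13] → '5Jms44'; at [18:26] → '5576Nss4'.
`\1` in the replacement pulls in group 1's text for each match.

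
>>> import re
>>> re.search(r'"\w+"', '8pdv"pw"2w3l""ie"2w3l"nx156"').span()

Unlike `match`, `search` isn't anchored — it looks for the pattern anywhere in the string.
The match spans [4:8] → '"pw"'.

(4, 8)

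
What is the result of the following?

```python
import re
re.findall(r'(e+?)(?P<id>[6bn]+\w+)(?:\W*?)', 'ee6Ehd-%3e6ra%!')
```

This matches one or more of a literal 'e' (lazy) (captured); then one or more of one of [6bn], then one or more of a word character (captured as 'id'); then zero or more of a non-word character (lazy) (non-capturing group).
Scanning left to right: at [0:6] match 'ee6Ehd', groups = ('ee', '6Ehd'); at [9:13] match 'e6ra', groups = ('e', '6ra').
Multiple groups make `findall` return tuples — one 2-tuple for each match.

[('ee', '6Ehd'), ('e', '6ra')]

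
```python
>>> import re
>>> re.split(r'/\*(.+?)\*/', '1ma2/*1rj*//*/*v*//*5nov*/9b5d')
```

The `?` after the quantifier makes it lazy — it takes as little as possible before letting the rest of the pattern try.
Because the pattern has a capturing group, `split` also inserts each captured text between the pieces.

['1ma2', '1rj', '', '/*v', '', '5nov', '9b5d']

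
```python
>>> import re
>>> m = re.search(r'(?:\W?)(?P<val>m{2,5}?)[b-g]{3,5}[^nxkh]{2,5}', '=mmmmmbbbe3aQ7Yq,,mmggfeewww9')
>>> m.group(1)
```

'mmmmm'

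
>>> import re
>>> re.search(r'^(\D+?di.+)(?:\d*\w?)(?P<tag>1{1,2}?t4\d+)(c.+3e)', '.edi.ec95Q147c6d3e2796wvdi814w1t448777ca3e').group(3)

The match spans [0:42] → '.edi.ec95Q147c6d3e2796wvdi814w1t448777ca3e'.
Captured: group 1 = '.edi.ec95Q147c6d3e2796wvdi814w', group 2 = '1t448777', group 3 = 'ca3e'.

'ca3e'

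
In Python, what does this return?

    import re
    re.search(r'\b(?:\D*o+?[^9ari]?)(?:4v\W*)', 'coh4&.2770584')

The pattern matches a word boundary (`\b`, zero-width); then zero or more of a non-digit, then one or more of the literal 'o' (lazy), then optionally any character except [9ari] (non-capturing group); then the literal '4v', then zero or more of a non-word character (non-capturing group).
Here nothing in the string fits, so the call returns None.

None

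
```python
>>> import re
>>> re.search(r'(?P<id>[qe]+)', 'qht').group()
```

'q'

The match spans [0:1] → 'q'.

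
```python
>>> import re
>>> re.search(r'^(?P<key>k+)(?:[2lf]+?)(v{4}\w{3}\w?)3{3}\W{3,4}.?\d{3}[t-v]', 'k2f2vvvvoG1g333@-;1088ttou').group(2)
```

'vvvvoG1g'

The match spans [0:23] → 'k2f2vvvvoG1g333@-;1088t'.
Captured: group 1 = 'k', group 2 = 'vvvvoG1g'.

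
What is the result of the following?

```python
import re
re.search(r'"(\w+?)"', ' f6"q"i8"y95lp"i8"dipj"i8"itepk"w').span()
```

The match spans [3:6] → '"q"'.

(3, 6)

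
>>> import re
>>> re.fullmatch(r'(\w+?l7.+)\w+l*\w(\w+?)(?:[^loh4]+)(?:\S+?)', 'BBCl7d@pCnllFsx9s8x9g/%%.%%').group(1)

Pattern: one or more of a word character (lazy), then the literal 'l7', then one or more of any character (captured); then one or more of a word character, then zero or more of the literal 'l', then a word character; then one or more of a word character (lazy) (captured); then one or more of any character except [loh4] (non-capturing group); then one or more of a non-whitespace character (lazy) (non-capturing group).
`fullmatch` succeeds only if the pattern covers the string from start to end.
The match spans [0:27] → 'BBCl7d@pCnllFsx9s8x9g/%%.%%'.
Captured: group 1 = 'BBCl7d@pCnllFsx9s8', group 2 = 'g'.

'BBCl7d@pCnllFsx9s8'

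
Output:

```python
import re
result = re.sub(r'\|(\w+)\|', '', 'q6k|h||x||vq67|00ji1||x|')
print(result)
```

Matches: at [3:6] → '|h|'; at [6:9] → '|x|'; at [9:15] → '|vq67|'; at [21:24] → '|x|'.
`sub` substitutes '' at each match site.

q6k00ji1|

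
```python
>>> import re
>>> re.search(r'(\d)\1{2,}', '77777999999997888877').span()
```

(0, 5)

`\1` has to match the exact text group 1 already captured.
`re.search` tries every starting position until one works.
The match spans [0:5] → '77777'.
Captured: group 1 = '7'.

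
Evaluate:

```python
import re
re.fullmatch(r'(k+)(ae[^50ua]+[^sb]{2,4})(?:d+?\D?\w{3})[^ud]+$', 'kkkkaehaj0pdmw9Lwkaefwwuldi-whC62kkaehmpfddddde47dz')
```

None

This matches one or more of a literal 'k' (captured); then the literal 'ae', then one or more of any character except [50ua], then 2 to 4 of any character except [sb] (captured); then one or more of the literal 'd' (lazy), then optionally a non-digit, then exactly 3 of a word character (non-capturing group); then one or more of any character except [ud]; then anchored at the end.
`fullmatch` succeeds only if the pattern covers the string from start to end.
Here the pattern can't cover the whole string, so the call returns None.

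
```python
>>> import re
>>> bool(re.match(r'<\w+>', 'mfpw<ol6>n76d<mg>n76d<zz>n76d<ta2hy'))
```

With `match`, the pattern is implicitly anchored at the beginning.
Here the string doesn't start with a match, so the call returns None, and `bool(None)` is False.

False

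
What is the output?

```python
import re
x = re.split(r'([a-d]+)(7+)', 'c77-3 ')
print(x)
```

['', 'c', '77', '-3 ']

This matches one or more of a character in [a-d] (captured); then one or more of a literal '7' (captured).
Matches to split on: at [0:3] → 'c77'.
The group in the pattern means `split` returns the separators' captures alongside the pieces.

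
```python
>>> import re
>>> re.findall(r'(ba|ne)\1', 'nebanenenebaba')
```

['ne', 'ba']

A backreference is literal: `\1` must see the identical characters the first group matched.
Scanning left to right: at [4:8] match 'nene', group 1 = 'ne'; at [10:14] match 'baba', group 1 = 'ba'.
`findall` collects group 1 from each match (2 total).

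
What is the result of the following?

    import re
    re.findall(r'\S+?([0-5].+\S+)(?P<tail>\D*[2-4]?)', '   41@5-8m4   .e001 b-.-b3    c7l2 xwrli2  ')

[('1@5-8m4   .e001 b-.-b3    c7l2 xwrli2', '  ')]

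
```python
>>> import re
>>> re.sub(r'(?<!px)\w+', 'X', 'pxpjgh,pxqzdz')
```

A negative assertion filters positions out without eating any characters.
Matches: at [0:6] → 'pxpjgh'; at [7:13] → 'pxqzdz'.
Each match is replaced by 'X'.

'X,X'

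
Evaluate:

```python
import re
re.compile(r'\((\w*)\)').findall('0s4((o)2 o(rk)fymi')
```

['o', 'rk']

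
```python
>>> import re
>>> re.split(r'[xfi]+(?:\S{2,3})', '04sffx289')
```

This matches one or more of one of [xfi]; then 2 to 3 of a non-whitespace character (non-capturing group).
Matches to split on: at [3:9] → 'ffx289'.
Splitting on the pattern gives 2 pieces.

['04s', '']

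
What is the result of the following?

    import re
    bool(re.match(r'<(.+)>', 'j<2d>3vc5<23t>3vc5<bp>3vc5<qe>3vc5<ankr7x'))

False

With `match`, the pattern is implicitly anchored at the beginning.
Here the string doesn't start with a match, so the call returns None, and `bool(None)` is False.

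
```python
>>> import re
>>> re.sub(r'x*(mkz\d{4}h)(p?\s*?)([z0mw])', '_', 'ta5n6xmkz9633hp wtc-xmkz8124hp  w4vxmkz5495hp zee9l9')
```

'ta5n6_tc-_4v_ee9l9'

Each match is replaced by '_'.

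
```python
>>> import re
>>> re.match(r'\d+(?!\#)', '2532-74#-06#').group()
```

'2532'

`re.match` won't scan ahead — the pattern has to work from the very first character.
The match spans [0:4] → '2532'.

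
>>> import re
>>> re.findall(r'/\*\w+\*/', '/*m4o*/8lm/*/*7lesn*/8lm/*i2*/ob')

['/*m4o*/', '/*7lesn*/', '/*i2*/']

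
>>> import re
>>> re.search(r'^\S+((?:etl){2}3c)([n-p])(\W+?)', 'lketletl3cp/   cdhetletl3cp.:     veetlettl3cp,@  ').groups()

The match spans [0:12] → 'lketletl3cp/'.
Captured: group 1 = 'etletl3c', group 2 = 'p', group 3 = '/'.

('etletl3c', 'p', '/')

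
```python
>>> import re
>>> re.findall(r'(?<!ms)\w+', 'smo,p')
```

['smo', 'p']

`(?!…)`/`(?<!…)` only lets a position through if the neighbouring text does NOT match; no characters are consumed.
Scanning left to right: at [0:3] → 'smo'; at [4:5] → 'p'.
No capturing groups, so `findall` returns the 2 full match strings.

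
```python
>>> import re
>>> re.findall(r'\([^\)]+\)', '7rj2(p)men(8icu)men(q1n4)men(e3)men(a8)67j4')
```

['(p)', '(8icu)', '(q1n4)', '(e3)', '(a8)']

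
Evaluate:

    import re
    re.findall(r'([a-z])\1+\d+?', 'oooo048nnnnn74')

['o', 'n']

A backreference is literal: `\1` must see the identical characters the first group matched.
Matches: at [0:5] match 'oooo0', group 1 = 'o'; at [7:13] match 'nnnnn7', group 1 = 'n'.
`findall` collects group 1 from each match (2 total).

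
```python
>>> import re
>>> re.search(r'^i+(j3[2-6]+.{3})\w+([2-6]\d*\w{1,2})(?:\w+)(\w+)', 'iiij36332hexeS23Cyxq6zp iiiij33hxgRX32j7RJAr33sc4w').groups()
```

('j36332hex', '3Cy', 'p')

The match spans [0:23] → 'iiij36332hexeS23Cyxq6zp'.
Captured: group 1 = 'j36332hex', group 2 = '3Cy', group 3 = 'p'.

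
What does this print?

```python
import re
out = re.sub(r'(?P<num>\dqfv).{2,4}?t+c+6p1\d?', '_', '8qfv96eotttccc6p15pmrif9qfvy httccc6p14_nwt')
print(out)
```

Every occurrence is swapped for '_'.

_pmrif__nwt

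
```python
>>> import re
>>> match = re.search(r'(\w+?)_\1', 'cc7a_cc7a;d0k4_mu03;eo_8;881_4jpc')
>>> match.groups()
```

('cc7a',)

`\1` is not a pattern — it's the concrete string captured by group 1, re-applied verbatim.
`search` walks the string left to right and returns the first match it finds.
The match spans [0:9] → 'cc7a_cc7a'.
Captured: group 1 = 'cc7a'.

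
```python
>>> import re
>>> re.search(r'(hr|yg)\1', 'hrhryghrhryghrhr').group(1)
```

'hr'

The match spans [0:4] → 'hrhr'.
Captured: group 1 = 'hr'.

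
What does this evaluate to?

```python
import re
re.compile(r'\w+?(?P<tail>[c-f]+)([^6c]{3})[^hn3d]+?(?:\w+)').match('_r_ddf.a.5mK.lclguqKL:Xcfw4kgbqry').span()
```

(0, 12)

Pattern: one or more of a word character (lazy); then one or more of a character in [c-f] (captured as 'tail'); then exactly 3 of any character except [6c] (captured); then one or more of any character except [hn3d] (lazy); then one or more of a word character (non-capturing group).
The `?` after the quantifier makes it lazy — it takes as little as possible before letting the rest of the pattern try.
`re.match` only tries the pattern at the start of the string.
The match spans [0:12] → '_r_ddf.a.5mK'.
Captured: group 1 = 'ddf', group 2 = '.a.'.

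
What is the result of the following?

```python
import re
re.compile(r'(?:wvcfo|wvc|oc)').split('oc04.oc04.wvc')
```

Matches to split on: at [0:2] → 'oc'; at [5:7] → 'oc'; at [10:13] → 'wvc'.
`split` removes every match and returns the 4 fragments in between.

['', '04.', '04.', '']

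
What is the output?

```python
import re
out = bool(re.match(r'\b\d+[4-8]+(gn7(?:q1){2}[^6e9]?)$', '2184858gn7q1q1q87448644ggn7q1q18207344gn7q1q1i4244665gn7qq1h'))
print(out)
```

With `match`, the pattern is implicitly anchored at the beginning.
Here the string doesn't start with a match, so the call returns None, and `bool(None)` is False.

False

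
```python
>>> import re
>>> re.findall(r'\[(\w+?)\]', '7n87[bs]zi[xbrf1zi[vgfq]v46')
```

Because there's exactly one group, `findall` drops the full match and keeps group 1 from each hit.

['bs', 'vgfq']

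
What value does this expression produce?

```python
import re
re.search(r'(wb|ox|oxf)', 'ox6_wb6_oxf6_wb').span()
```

(0, 2)

The match spans [0:2] → 'ox'.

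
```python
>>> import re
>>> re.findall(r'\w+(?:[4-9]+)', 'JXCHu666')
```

['JXCHu666']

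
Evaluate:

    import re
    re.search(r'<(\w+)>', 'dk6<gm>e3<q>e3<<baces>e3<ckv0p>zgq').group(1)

'gm'

`search` walks the string left to right and returns the first match it finds.
The match spans [3:7] → '<gm>'.
Captured: group 1 = 'gm'.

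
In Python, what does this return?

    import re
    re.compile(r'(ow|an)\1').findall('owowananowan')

`\1` has to match the exact text group 1 already captured.
One capturing group, so `findall` returns just the captured substring from each match — 2 in all.

['ow', 'an']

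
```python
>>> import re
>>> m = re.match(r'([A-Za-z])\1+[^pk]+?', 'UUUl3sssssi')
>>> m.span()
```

`\1` is not a pattern — it's the concrete string captured by group 1, re-applied verbatim.
`re.match` only tries the pattern at the start of the string.
The match spans [0:4] → 'UUUl'.
Captured: group 1 = 'U'.

(0, 4)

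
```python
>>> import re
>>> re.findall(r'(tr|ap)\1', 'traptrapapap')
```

A backreference is literal: `\1` must see the identical characters the first group matched.
Walking the string: at [6:10] match 'apap', group 1 = 'ap'.
`findall` collects group 1 from the one match (1 total).

['ap']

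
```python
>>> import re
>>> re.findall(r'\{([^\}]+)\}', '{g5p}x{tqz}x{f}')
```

['g5p', 'tqz', 'f']

`findall` collects group 1 from each match (3 total).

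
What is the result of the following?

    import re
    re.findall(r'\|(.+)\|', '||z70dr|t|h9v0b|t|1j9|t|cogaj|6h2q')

['|z70dr|t|h9v0b|t|1j9|t|cogaj']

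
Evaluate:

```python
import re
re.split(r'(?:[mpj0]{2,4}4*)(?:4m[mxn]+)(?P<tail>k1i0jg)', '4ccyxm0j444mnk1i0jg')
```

Pattern: 2 to 4 of one of [mpj0], then zero or more of a literal '4' (non-capturing group); then the literal '4m', then one or more of one of [mxn] (non-capturing group); then the literal 'k1i', then the literal '0jg' (captured as 'tail').
`re.split` interleaves the captured-group text with the surrounding fragments.

['4ccyx', 'k1i0jg', '']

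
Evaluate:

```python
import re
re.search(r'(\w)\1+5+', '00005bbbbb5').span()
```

(0, 5)

`\1` is not a pattern — it's the concrete string captured by group 1, re-applied verbatim.
Unlike `match`, `search` isn't anchored — it looks for the pattern anywhere in the string.
The match spans [0:5] → '00005'.
Captured: group 1 = '0'.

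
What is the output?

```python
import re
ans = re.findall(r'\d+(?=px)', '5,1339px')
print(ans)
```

['1339']

Because the assertion is zero-width, the text it checks is not consumed and won't appear in the result.
No capturing groups, so `findall` returns the 1 full match string.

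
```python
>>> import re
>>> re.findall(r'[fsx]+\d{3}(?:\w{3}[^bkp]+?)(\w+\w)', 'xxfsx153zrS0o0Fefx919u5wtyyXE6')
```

['o0Fefx919u5wtyyXE6']

This matches one or more of one of [fsx], then exactly 3 of a digit; then exactly 3 of a word character, then one or more of any character except [bkp] (lazy) (non-capturing group); then one or more of a word character, then a word character (captured).
With the lazy modifier that quantifier settles for the fewest repetitions that let the rest of the pattern succeed (the atoms after it are unaffected and can still be greedy).
Walking the string: at [0:30] match 'xxfsx153zrS0o0Fefx919u5wtyyXE6', group 1 = 'o0Fefx919u5wtyyXE6'.
Because there's exactly one group, `findall` drops the full match and keeps group 1 from the one hit.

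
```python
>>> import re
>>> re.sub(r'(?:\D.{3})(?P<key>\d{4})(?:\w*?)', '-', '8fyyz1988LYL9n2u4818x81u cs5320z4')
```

'8-LYL9n2u4818x81-z4'

The pattern matches a non-digit, then exactly 3 of any character (non-capturing group); then exactly 4 of a digit (captured as 'key'); then zero or more of a word character (lazy) (non-capturing group).
Matches: at [1:9] → 'fyyz1988'; at [23:31] → 'u cs5320'.
Each match is replaced by '-'.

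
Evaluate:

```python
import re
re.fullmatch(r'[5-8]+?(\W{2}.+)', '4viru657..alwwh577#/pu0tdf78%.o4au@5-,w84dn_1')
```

None

`re.fullmatch` requires the pattern to consume the entire string.
Here the string isn't matched end-to-end, so the call returns None.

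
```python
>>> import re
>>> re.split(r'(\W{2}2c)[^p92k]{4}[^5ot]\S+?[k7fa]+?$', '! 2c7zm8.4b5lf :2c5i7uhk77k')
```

This matches exactly 2 of a non-word character, then the literal '2c' (captured); then exactly 4 of any character except [p92k], then any character except [5ot], then one or more of a non-whitespace character (lazy); then one or more of one of [k7fa] (lazy); then anchored at the end.
Matches to split on: at [14:27] → ' :2c5i7uhk77k'.
`re.split` interleaves the captured-group text with the surrounding fragments.

['! 2c7zm8.4b5lf', ' :2c', '']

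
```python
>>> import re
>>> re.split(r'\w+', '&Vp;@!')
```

['&', ';@!']

This matches one or more of a word character.
`split` removes every match and returns the 2 fragments in between.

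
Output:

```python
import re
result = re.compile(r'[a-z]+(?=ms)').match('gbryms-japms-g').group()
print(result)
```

Lookahead/lookbehind check context without consuming it, so the matched span excludes the asserted characters.
`re.match` only tries the pattern at the start of the string.
The match spans [0:4] → 'gbry'.

gbry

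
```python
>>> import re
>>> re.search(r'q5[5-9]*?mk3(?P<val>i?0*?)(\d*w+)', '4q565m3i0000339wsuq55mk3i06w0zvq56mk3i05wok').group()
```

'q55mk3i06w'

The match spans [18:28] → 'q55mk3i06w'.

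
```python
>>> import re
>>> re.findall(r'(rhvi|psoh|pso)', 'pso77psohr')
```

['pso', 'psoh']

Branches in `(...|...)` are attempted left-to-right; the first branch that allows the whole pattern to succeed is taken.
Matches: at [0:3] match 'pso', group 1 = 'pso'; at [5:9] match 'psoh', group 1 = 'psoh'.
With a single group, `findall` returns only what that group captured — 2 items.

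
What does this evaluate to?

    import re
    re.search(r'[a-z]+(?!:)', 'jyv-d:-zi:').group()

A negative assertion filters positions out without eating any characters.
The match spans [0:3] → 'jyv'.

'jyv'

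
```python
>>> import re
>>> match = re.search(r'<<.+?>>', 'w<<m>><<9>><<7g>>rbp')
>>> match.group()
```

'<<m>>'

A non-greedy quantifier consumes as few characters as it can — just enough that the remainder of the pattern still matches from where it stops; whatever follows it matches normally.
`re.search` scans for the first position where the pattern succeeds.
The match spans [1:6] → '<<m>>'.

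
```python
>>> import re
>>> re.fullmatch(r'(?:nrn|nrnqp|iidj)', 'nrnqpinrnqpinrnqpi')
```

None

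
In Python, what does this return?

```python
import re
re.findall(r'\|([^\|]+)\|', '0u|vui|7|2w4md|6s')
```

Matches: at [2:7] match '|vui|', group 1 = 'vui'; at [8:15] match '|2w4md|', group 1 = '2w4md'.
With a single group, `findall` returns only what that group captured — 2 items.

['vui', '2w4md']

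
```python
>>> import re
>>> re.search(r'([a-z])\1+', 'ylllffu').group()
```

A backreference is literal: `\1` must see the identical characters the first group matched.
The match spans [1:4] → 'lll'.

'lll'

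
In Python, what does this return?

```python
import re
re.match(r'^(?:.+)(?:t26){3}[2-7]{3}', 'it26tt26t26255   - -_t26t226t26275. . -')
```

None

This matches anchored at the start of the string; then one or more of any character (non-capturing group); then the literal 't26' repeated 3 times, then exactly 3 of a character in [2-7].
`re.match` won't scan ahead — the pattern has to work from the very first character.
Here the string doesn't start with a match, so the call returns None.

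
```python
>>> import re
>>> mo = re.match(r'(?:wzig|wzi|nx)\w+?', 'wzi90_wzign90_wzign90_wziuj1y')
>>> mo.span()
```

`match` is anchored at position 0; if the pattern doesn't fit there, it returns None.
The match spans [0:4] → 'wzi9'.

(0, 4)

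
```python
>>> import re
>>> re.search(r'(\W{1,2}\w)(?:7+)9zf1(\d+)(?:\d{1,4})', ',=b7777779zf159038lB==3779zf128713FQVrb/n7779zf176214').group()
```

The pattern matches 1 to 2 of a non-word character, then a word character (captured); then one or more of a literal '7' (non-capturing group); then the literal '9z', then the literal 'f1'; then one or more of a digit (captured); then 1 to 4 of a digit (non-capturing group).
`re.search` tries every starting position until one works.
The match spans [0:18] → ',=b7777779zf159038'.
Captured: group 1 = ',=b', group 2 = '5903'.

',=b7777779zf159038'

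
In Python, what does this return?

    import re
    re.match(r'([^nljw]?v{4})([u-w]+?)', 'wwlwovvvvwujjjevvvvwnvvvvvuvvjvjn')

None

`match` is anchored at position 0; if the pattern doesn't fit there, it returns None.
Here the string doesn't start with a match, so the call returns None.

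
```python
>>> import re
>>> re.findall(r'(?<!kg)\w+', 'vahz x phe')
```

['vahz', 'x', 'phe']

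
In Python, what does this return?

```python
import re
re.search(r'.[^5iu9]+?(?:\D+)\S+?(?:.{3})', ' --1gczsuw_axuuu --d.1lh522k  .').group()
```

The pattern matches any character, then one or more of any character except [5iu9] (lazy); then one or more of a non-digit (non-capturing group); then one or more of a non-whitespace character (lazy); then exactly 3 of any character (non-capturing group).
`re.search` scans for the first position where the pattern succeeds.
The match spans [0:7] → ' --1gcz'.

' --1gcz'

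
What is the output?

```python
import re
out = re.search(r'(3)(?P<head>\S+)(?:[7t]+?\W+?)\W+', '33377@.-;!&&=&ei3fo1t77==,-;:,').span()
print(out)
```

(0, 30)

The match spans [0:30] → '33377@.-;!&&=&ei3fo1t77==,-;:,'.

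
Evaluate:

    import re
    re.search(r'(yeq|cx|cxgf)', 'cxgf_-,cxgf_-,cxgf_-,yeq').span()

(0, 2)

The regex engine tests alternatives in the order written; an earlier branch that matches wins even if a later one would match more.
`search` walks the string left to right and returns the first match it finds.
The match spans [0:2] → 'cx'.
Captured: group 1 = 'cx'.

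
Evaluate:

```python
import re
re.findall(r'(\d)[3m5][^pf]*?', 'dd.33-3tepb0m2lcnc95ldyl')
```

['3', '0', '9']

With a single group, `findall` returns only what that group captured — 3 items.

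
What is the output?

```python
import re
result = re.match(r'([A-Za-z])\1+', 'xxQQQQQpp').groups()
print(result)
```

('x',)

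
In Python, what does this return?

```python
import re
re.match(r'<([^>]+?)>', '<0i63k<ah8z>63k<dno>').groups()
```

`re.match` won't scan ahead — the pattern has to work from the very first character.
The match spans [0:12] → '<0i63k<ah8z>'.
Captured: group 1 = '0i63k<ah8z'.

('0i63k<ah8z',)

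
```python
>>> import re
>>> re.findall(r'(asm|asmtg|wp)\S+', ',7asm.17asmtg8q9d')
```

['asm']

Because there's exactly one group, `findall` drops the full match and keeps group 1 from the one hit.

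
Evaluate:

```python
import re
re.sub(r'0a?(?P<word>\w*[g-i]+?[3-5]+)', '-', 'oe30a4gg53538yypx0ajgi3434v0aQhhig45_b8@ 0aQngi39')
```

'oe3-_b8@ -9'

The pattern matches a literal '0', then optionally a literal 'a'; then zero or more of a word character, then one or more of a character in [g-i] (lazy), then one or more of a character in [3-5] (captured as 'word').
Each match is replaced by '-'.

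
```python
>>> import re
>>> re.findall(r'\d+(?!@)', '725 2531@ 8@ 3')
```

`(?!…)`/`(?<!…)` only lets a position through if the neighbouring text does NOT match; no characters are consumed.
Scanning left to right: at [0:3] → '725'; at [4:7] → '253'; at [13:14] → '3'.
`findall` yields the raw match text (3 of them) because the pattern has no groups.

['725', '253', '3']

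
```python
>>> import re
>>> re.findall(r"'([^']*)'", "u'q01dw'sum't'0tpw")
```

`findall` collects group 1 from each match (2 total).

['q01dw', 't']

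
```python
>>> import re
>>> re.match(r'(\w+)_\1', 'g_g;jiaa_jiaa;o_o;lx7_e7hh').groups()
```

After group 1 captures some text, `\1` only succeeds where that same text appears again.
`re.match` won't scan ahead — the pattern has to work from the very first character.
The match spans [0:3] → 'g_g'.
Captured: group 1 = 'g'.

('g',)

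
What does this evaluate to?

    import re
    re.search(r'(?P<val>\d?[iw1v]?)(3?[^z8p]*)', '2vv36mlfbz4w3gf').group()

'2vv36mlfb'

The match spans [0:9] → '2vv36mlfb'.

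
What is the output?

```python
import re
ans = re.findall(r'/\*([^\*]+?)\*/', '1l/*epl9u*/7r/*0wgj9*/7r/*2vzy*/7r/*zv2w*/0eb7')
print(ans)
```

['epl9u', '0wgj9', '2vzy', 'zv2w']

Matches: at [2:11] match '/*epl9u*/', group 1 = 'epl9u'; at [13:22] match '/*0wgj9*/', group 1 = '0wgj9'; at [24:32] match '/*2vzy*/', group 1 = '2vzy'; at [34:42] match '/*zv2w*/', group 1 = 'zv2w'.
Because there's exactly one group, `findall` drops the full match and keeps group 1 from each hit.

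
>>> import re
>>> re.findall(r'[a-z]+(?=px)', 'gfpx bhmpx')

['gf', 'bhm']

The lookaround is zero-width — it requires the adjacent text to match without consuming it, so the asserted text isn't part of the match.
`findall` yields the raw match text (2 of them) because the pattern has no groups.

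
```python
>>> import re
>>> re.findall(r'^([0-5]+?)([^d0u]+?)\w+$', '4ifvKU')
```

[('4', 'i')]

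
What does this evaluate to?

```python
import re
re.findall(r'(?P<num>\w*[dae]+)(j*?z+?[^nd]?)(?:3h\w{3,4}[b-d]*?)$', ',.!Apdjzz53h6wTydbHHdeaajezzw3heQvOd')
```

[('Apdjzz53h6wTydbHHdeaaje', 'zzw')]

Pattern: zero or more of a word character, then one or more of one of [dae] (captured as 'num'); then zero or more of the literal 'j' (lazy), then one or more of a literal 'z' (lazy), then optionally any character except [nd] (captured); then the literal '3h', then 3 to 4 of a word character, then zero or more of a character in [b-d] (lazy) (non-capturing group); then anchored at the end.
Matches: at [3:36] match 'Apdjzz53h6wTydbHHdeaajezzw3heQvOd', groups = ('Apdjzz53h6wTydbHHdeaaje', 'zzw').
`findall` packs the 2 group values into a tuple for every match.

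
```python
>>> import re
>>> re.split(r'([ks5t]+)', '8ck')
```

['8c', 'k', '']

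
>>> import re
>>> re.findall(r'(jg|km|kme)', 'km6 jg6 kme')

Branches in `(...|...)` are attempted left-to-right; the first branch that allows the whole pattern to succeed is taken.
Walking the string: at [0:2] match 'km', group 1 = 'km'; at [4:6] match 'jg', group 1 = 'jg'; at [8:10] match 'km', group 1 = 'km'.
`findall` collects group 1 from each match (3 total).

['km', 'jg', 'km']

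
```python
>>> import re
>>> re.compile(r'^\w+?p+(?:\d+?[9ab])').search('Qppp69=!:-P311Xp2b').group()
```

'Qppp69'

Pattern: anchored at the start of the string; then one or more of a word character (lazy), then one or more of a literal 'p'; then one or more of a digit (lazy), then one of [9ab] (non-capturing group).
Unlike `match`, `search` isn't anchored — it looks for the pattern anywhere in the string.
The match spans [0:6] → 'Qppp69'.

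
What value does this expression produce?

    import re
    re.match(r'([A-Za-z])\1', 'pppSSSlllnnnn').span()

(0, 2)

A backreference is literal: `\1` must see the identical characters the first group matched.
With `match`, the pattern is implicitly anchored at the beginning.
The match spans [0:2] → 'pp'.
Captured: group 1 = 'p'.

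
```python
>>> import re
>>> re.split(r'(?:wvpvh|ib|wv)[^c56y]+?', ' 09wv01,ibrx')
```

Splitting on the pattern gives 3 pieces.

[' 09', '1,', 'x']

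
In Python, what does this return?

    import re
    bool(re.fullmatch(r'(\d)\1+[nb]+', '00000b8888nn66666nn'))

`\1` is not a pattern — it's the concrete string captured by group 1, re-applied verbatim.
`re.fullmatch` requires the pattern to consume the entire string.
Here the pattern can't cover the whole string, so the call returns None, and `bool(None)` is False.

False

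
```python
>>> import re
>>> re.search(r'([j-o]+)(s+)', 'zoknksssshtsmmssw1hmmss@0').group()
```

'oknkssss'

Pattern: one or more of a character in [j-o] (captured); then one or more of a literal 's' (captured).
`re.search` scans for the first position where the pattern succeeds.
The match spans [1:9] → 'oknkssss'.
Captured: group 1 = 'oknk', group 2 = 'ssss'.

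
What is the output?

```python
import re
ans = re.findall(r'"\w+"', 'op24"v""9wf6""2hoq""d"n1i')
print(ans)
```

Walking the string: at [4:7] → '"v"'; at [7:13] → '"9wf6"'; at [13:19] → '"2hoq"'; at [19:22] → '"d"'.
No capturing groups, so `findall` returns the 4 full match strings.

['"v"', '"9wf6"', '"2hoq"', '"d"']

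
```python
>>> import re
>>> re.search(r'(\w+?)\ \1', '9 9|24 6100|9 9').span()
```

(0, 3)

A backreference is literal: `\1` must see the identical characters the first group matched.
The match spans [0:3] → '9 9'.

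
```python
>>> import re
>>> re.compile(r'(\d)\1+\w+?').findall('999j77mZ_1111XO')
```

['9', '7', '1']

`\1` is not a pattern — it's the concrete string captured by group 1, re-applied verbatim.
Scanning left to right: at [0:4] match '999j', group 1 = '9'; at [4:7] match '77m', group 1 = '7'; at [9:14] match '1111X', group 1 = '1'.
Because there's exactly one group, `findall` drops the full match and keeps group 1 from each hit.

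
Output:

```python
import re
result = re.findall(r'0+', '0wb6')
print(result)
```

['0']

This matches one or more of a literal '0'.
Walking the string: at [0:1] → '0'.
No capturing groups, so `findall` returns the 1 full match string.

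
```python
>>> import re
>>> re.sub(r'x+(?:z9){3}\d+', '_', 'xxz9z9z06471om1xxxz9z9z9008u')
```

`sub` substitutes '_' at each match site.

'xxz9z9z06471om1_u'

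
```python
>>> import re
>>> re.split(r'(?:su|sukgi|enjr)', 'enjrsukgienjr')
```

The regex engine tests alternatives in the order written; an earlier branch that matches wins even if a later one would match more.
Matches to split on: at [0:4] → 'enjr'; at [4:6] → 'su'; at [9:13] → 'enjr'.
The string is cut at each match, leaving 4 pieces.

['', '', 'kgi', '']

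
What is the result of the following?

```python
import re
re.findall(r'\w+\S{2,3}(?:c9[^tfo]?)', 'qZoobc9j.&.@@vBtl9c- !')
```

Pattern: one or more of a word character, then 2 to 3 of a non-whitespace character; then the literal 'c9', then optionally any character except [tfo] (non-capturing group).
With no groups in the pattern, `findall` gives back each whole match — 1 here.

['qZoobc9j']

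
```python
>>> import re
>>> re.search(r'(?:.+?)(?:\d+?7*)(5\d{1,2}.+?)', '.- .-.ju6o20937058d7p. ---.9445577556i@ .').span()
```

(0, 19)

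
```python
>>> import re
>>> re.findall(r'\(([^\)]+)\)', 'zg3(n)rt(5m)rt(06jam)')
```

['n', '5m', '06jam']

Matches: at [3:6] match '(n)', group 1 = 'n'; at [8:12] match '(5m)', group 1 = '5m'; at [14:21] match '(06jam)', group 1 = '06jam'.
With a single group, `findall` returns only what that group captured — 3 items.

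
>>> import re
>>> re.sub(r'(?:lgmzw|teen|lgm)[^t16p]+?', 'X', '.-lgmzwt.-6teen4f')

Every occurrence is swapped for 'X'.

'.-Xwt.-6Xf'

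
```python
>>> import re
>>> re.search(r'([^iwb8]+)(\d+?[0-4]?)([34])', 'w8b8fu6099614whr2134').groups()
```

('fu60996', '1', '4')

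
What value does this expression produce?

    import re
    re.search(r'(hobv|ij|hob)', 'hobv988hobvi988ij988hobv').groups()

`|` is ordered: at each position the engine commits to the first alternative that works.
`search` walks the string left to right and returns the first match it finds.
The match spans [0:4] → 'hobv'.
Captured: group 1 = 'hobv'.

('hobv',)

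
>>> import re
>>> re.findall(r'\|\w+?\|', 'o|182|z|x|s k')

['|182|', '|x|']

Since nothing is captured, `findall` lists the 2 matched substrings directly.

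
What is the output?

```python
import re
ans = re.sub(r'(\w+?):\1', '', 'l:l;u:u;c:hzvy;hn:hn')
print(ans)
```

The backreference `\1` re-matches whatever the first group consumed, character for character.
Matches: at [0:3] → 'l:l'; at [4:7] → 'u:u'; at [15:20] → 'hn:hn'.
`sub` substitutes '' at each match site.

;;c:hzvy;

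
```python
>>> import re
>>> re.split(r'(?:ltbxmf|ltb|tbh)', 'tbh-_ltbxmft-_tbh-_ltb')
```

The regex engine tests alternatives in the order written; an earlier branch that matches wins even if a later one would match more.
Matches to split on: at [0:3] → 'tbh'; at [5:11] → 'ltbxmf'; at [14:17] → 'tbh'; at [19:22] → 'ltb'.
The string is cut at each match, leaving 5 pieces.

['', '-_', 't-_', '-_', '']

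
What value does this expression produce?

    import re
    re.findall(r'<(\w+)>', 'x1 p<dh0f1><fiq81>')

`findall` collects group 1 from each match (2 total).

['dh0f1', 'fiq81']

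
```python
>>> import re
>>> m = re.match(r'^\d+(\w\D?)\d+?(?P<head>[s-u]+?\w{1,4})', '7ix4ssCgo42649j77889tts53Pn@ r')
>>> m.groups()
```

Pattern: anchored at the start of the string; then one or more of a digit; then a word character, then optionally a non-digit (captured); then one or more of a digit (lazy); then one or more of a character in [s-u] (lazy), then 1 to 4 of a word character (captured as 'head').
With the lazy modifier that quantifier settles for the fewest repetitions that let the rest of the pattern succeed (the atoms after it are unaffected and can still be greedy).
`re.match` only tries the pattern at the start of the string.
The match spans [0:9] → '7ix4ssCgo'.
Captured: group 1 = 'ix', group 2 = 'ssCgo'.

('ix', 'ssCgo')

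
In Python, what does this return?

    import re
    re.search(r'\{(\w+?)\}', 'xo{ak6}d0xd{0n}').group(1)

'ak6'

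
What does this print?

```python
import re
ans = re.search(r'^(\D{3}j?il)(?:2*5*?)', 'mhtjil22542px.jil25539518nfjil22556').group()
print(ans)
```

Pattern: anchored at the start of the string; then exactly 3 of a non-digit, then optionally a literal 'j', then the literal 'il' (captured); then zero or more of the literal '2', then zero or more of the literal '5' (lazy) (non-capturing group).
The `?` after the quantifier makes it lazy — it takes as little as possible before letting the rest of the pattern try.
`search` walks the string left to right and returns the first match it finds.
The match spans [0:8] → 'mhtjil22'.
Captured: group 1 = 'mhtjil'.

mhtjil22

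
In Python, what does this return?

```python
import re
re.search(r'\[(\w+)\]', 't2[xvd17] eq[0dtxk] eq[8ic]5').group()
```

`search` walks the string left to right and returns the first match it finds.
The match spans [2:9] → '[xvd17]'.
Captured: group 1 = 'xvd17'.

'[xvd17]'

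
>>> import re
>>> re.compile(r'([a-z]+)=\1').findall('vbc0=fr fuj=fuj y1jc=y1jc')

['fuj']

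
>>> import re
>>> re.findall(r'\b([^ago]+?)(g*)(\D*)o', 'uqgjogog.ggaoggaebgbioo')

[('u', '', 'qgjogog.ggaoggaebgbio')]

This matches a word boundary (`\b`, zero-width); then one or more of any character except [ago] (lazy) (captured); then zero or more of a literal 'g' (captured); then zero or more of a non-digit (captured); then a literal 'o'.
Lazy quantifiers expand one character at a time until the remainder of the pattern can match.
Scanning left to right: at [0:23] match 'uqgjogog.ggaoggaebgbioo', groups = ('u', '', 'qgjogog.ggaoggaebgbio').
3 groups means the one result is a tuple of 3 captured strings — 1 here.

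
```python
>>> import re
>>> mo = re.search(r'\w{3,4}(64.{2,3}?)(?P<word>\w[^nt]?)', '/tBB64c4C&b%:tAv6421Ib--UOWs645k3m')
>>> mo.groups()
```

('64c4', 'C&')

The pattern matches 3 to 4 of a word character; then the literal '64', then 2 to 3 of any character (lazy) (captured); then a word character, then optionally any character except [nt] (captured as 'word').
`search` walks the string left to right and returns the first match it finds.
The match spans [1:10] → 'tBB64c4C&'.
Captured: group 1 = '64c4', group 2 = 'C&'.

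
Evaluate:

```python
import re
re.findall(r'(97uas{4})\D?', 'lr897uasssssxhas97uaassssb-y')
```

The pattern matches the literal '97', then the literal 'ua', then exactly 4 of the literal 's' (captured); then optionally a non-digit.
`findall` collects group 1 from the one match (1 total).

['97uassss']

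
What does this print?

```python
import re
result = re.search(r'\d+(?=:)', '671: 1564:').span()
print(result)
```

The `(?=…)`/`(?<=…)` assertion just peeks at neighbouring text; it doesn't advance the match position.
The match spans [0:3] → '671'.

(0, 3)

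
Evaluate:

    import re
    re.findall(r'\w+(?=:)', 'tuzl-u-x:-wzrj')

['x']

The positive lookaround only admits positions where the adjacent text matches; those characters stay outside the span.
No capturing groups, so `findall` returns the 1 full match string.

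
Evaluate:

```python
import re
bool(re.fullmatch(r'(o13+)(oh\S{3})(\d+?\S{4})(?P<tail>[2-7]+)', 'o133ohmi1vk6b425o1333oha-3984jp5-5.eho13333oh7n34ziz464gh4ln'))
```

Pattern: the literal 'o1', then one or more of a literal '3' (captured); then the literal 'oh', then exactly 3 of a non-whitespace character (captured); then one or more of a digit (lazy), then exactly 4 of a non-whitespace character (captured); then one or more of a character in [2-7] (captured as 'tail').
`fullmatch` succeeds only if the pattern covers the string from start to end.
Here there's no way to consume every character, so the call returns None, and `bool(None)` is False.

False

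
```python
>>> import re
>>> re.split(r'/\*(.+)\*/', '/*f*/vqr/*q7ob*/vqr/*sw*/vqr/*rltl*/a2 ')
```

The group in the pattern means `split` returns the separators' captures alongside the pieces.

['', 'f*/vqr/*q7ob*/vqr/*sw*/vqr/*rltl', 'a2 ']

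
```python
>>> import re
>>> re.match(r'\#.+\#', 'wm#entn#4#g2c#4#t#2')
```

None

`match` is anchored at position 0; if the pattern doesn't fit there, it returns None.
Here the string doesn't start with a match, so the call returns None.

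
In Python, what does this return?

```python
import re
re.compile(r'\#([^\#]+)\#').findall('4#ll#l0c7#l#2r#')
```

['ll', 'l']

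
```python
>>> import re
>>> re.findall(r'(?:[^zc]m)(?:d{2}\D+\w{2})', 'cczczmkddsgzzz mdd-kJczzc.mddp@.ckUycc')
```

[' mdd-kJczzc.mddp@.ckUycc']

No capturing groups, so `findall` returns the 1 full match string.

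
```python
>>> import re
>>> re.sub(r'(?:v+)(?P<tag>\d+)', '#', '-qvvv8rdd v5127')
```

'-q#rdd #'

Pattern: one or more of a literal 'v' (non-capturing group); then one or more of a digit (captured as 'tag').
Matches: at [2:6] → 'vvv8'; at [10:15] → 'v5127'.
Each match is replaced by '#'.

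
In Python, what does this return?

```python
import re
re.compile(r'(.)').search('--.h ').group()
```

The match spans [0:1] → '-'.

'-'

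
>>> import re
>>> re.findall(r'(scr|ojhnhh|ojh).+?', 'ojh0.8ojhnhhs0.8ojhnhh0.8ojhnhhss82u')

['ojh', 'ojhnhh', 'ojhnhh', 'ojhnhh']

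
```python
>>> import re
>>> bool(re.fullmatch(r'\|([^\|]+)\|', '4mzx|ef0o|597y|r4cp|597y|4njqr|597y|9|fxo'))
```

`re.fullmatch` is like wrapping the pattern in `^…$` (in single-line mode).
Here the pattern can't cover the whole string, so the call returns None, and `bool(None)` is False.

False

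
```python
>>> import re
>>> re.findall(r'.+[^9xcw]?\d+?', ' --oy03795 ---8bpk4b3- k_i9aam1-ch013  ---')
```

[' --oy03795 ---8bpk4b3- k_i9aam1-ch013']

The pattern matches one or more of any character; then optionally any character except [9xcw]; then one or more of a digit (lazy).
Scanning left to right: at [0:37] → ' --oy03795 ---8bpk4b3- k_i9aam1-ch013'.
Since nothing is captured, `findall` lists the 1 matched substring directly.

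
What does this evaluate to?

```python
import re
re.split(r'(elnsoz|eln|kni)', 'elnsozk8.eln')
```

['', 'elnsoz', 'k8.', 'eln', '']

Branches in `(...|...)` are attempted left-to-right; the first branch that allows the whole pattern to succeed is taken.
Matches to split on: at [0:6] → 'elnsoz'; at [9:12] → 'eln'.
Because the pattern has a capturing group, `split` also inserts each captured text between the pieces.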